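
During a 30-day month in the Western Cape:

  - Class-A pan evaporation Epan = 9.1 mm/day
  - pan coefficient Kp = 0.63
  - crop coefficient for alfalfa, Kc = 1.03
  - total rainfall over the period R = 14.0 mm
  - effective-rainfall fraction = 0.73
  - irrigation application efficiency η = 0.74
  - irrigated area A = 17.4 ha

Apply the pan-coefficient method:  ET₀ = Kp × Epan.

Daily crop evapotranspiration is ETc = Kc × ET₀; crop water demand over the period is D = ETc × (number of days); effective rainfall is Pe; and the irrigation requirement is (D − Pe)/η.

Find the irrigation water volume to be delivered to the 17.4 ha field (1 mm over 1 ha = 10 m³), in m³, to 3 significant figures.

39300 m³

ET₀ = 0.63 × 9.1 = 5.7330 mm/d
ETc = Kc × ET₀ = 1.03 × 5.7330 = 5.9050 mm/d
Crop demand D = ETc × 30 d = 5.9050 × 30 = 177.150 mm
Pe = 0.73 × 14.0 = 10.220 mm
D − Pe = 177.150 − 10.220 = 166.930 mm
Gross irrigation = 166.930 / 0.74 = 225.581 mm
Volume = 225.581 mm × 17.4 ha × 10 = 39251.1 m³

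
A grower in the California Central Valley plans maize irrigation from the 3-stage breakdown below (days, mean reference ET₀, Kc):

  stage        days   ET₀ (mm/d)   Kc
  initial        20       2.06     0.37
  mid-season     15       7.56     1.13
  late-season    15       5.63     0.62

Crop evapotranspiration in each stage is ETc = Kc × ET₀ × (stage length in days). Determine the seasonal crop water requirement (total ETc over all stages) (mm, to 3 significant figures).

initial: 0.37 × 2.06 × 20 = 15.24 mm
mid-season: 1.13 × 7.56 × 15 = 128.14 mm
late-season: 0.62 × 5.63 × 15 = 52.36 mm
Seasonal total = 195.74 mm

196 mm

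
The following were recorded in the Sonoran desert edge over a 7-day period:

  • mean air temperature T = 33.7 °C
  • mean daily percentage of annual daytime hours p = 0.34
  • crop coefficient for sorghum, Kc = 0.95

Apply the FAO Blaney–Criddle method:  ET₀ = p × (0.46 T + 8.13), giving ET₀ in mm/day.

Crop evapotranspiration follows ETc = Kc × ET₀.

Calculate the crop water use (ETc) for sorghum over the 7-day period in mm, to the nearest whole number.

53 mm

ET₀ = 0.34 × (0.46 × 33.7 + 8.13) = 0.34 × 23.632 = 8.0349 mm/d
ETc = Kc × ET₀ = 0.95 × 8.0349 = 7.6332 mm/d
Over 7 days: 7.6332 × 7 = 53.432 mm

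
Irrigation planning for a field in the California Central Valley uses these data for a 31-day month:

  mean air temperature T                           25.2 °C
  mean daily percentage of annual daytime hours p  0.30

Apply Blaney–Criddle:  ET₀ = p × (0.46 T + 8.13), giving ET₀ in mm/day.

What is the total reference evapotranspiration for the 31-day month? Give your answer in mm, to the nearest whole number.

ET₀ = 0.30 × (0.46 × 25.2 + 8.13) = 0.30 × 19.722 = 5.9166 mm/d
Monthly total = 5.9166 × 31 = 183.415 mm

183 mm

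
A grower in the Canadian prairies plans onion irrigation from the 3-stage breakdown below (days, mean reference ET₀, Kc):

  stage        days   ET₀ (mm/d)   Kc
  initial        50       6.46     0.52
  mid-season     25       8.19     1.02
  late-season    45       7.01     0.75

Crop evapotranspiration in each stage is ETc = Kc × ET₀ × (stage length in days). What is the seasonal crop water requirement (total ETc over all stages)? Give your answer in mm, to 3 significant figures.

613 mm

initial: 0.52 × 6.46 × 50 = 167.96 mm
mid-season: 1.02 × 8.19 × 25 = 208.85 mm
late-season: 0.75 × 7.01 × 45 = 236.59 mm
Seasonal total = 613.40 mm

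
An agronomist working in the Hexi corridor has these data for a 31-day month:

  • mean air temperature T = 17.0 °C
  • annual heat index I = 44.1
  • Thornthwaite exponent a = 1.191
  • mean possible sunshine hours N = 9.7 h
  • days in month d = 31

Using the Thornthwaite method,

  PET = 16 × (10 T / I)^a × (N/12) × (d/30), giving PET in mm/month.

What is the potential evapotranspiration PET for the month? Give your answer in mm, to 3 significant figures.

66.7 mm

10T/I = 10 × 17.0 / 44.1 = 3.8549
(10T/I)^a = 3.8549^1.191 = 4.9882
Uncorrected PET = 16 × 4.9882 = 79.811 mm
Correction = (N/12)(d/30) = (9.7/12)(31/30) = 0.8353
PET = 79.811 × 0.8353 = 66.666 mm/month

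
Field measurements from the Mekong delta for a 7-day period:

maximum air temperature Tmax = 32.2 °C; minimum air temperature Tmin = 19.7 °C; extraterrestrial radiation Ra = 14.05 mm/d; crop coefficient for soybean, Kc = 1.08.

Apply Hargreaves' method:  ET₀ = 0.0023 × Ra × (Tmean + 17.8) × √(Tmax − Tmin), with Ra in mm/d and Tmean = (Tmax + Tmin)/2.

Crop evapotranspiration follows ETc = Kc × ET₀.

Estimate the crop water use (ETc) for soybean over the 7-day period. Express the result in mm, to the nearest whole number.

Tmean = (32.2 + 19.7)/2 = 25.95 °C
ET₀ = 0.0023 × 14.05 × (25.95 + 17.8) × √12.5 = 0.0023 × 14.05 × 43.75 × 3.5355 = 4.9984 mm/d
ETc = Kc × ET₀ = 1.08 × 4.9984 = 5.3983 mm/d
Over 7 days: 5.3983 × 7 = 37.788 mm

38 mm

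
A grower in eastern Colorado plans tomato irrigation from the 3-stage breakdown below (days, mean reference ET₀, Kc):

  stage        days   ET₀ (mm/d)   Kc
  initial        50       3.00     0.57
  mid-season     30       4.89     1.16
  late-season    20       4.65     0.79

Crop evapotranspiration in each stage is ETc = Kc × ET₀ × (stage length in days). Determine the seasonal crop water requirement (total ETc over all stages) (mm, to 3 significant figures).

329 mm

initial: 0.57 × 3.00 × 50 = 85.50 mm
mid-season: 1.16 × 4.89 × 30 = 170.17 mm
late-season: 0.79 × 4.65 × 20 = 73.47 mm
Seasonal total = 329.14 mm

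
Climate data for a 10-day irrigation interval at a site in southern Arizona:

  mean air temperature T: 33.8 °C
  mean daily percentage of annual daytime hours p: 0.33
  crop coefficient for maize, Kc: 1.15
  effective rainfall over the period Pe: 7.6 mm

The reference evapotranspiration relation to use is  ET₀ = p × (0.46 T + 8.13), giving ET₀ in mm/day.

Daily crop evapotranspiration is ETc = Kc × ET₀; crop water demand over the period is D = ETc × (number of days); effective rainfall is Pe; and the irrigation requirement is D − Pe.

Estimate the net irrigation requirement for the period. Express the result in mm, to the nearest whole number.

ET₀ = 0.33 × (0.46 × 33.8 + 8.13) = 0.33 × 23.678 = 7.8137 mm/d
ETc = Kc × ET₀ = 1.15 × 7.8137 = 8.9858 mm/d
Crop demand D = ETc × 10 d = 8.9858 × 10 = 89.858 mm
D − Pe = 89.858 − 7.6 = 82.258 mm

82 mm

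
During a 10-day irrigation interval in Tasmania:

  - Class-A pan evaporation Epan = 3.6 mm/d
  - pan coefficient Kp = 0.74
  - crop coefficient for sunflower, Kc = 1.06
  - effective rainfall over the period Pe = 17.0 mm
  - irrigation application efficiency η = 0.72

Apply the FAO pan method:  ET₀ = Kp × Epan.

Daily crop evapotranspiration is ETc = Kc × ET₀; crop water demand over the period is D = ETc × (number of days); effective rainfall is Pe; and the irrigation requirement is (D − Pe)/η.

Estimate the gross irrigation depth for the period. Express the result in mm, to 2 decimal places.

ET₀ = 0.74 × 3.6 = 2.6640 mm/d
ETc = Kc × ET₀ = 1.06 × 2.6640 = 2.8238 mm/d
Crop demand D = ETc × 10 d = 2.8238 × 10 = 28.238 mm
D − Pe = 28.238 − 17.0 = 11.238 mm
Gross irrigation = 11.238 / 0.72 = 15.608 mm

15.61 mm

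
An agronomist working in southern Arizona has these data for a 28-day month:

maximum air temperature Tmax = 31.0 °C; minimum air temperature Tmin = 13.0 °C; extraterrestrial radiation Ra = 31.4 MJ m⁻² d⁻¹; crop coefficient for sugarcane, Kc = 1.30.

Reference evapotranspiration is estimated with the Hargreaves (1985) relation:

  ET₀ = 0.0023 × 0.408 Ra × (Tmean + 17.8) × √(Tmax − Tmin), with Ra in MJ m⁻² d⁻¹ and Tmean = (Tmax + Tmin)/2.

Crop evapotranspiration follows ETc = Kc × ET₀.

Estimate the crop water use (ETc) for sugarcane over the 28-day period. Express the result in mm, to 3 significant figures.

Tmean = (31.0 + 13.0)/2 = 22.00 °C
0.408 Ra = 0.408 × 31.4 = 12.8112 mm/d equivalent
ET₀ = 0.0023 × 12.8112 × (22.00 + 17.8) × √18.0 = 0.0023 × 12.8112 × 39.80 × 4.2426 = 4.9755 mm/d
ETc = Kc × ET₀ = 1.30 × 4.9755 = 6.4682 mm/d
Over 28 days: 6.4682 × 28 = 181.110 mm

181 mm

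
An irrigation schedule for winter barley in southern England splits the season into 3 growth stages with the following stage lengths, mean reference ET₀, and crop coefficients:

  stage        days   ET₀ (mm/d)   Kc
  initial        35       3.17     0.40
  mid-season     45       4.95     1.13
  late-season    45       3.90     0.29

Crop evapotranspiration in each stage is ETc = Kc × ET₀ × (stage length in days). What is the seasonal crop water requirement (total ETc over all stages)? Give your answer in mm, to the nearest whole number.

347 mm

initial: 0.40 × 3.17 × 35 = 44.38 mm
mid-season: 1.13 × 4.95 × 45 = 251.71 mm
late-season: 0.29 × 3.90 × 45 = 50.90 mm
Seasonal total = 346.99 mm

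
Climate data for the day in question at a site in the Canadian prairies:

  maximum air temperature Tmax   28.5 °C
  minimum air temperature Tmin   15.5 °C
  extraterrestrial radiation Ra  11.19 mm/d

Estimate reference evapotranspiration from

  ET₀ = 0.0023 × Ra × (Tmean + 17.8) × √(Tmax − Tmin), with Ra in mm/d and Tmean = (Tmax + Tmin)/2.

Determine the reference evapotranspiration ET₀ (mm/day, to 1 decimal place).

Tmean = (28.5 + 15.5)/2 = 22.00 °C
ET₀ = 0.0023 × 11.19 × (22.00 + 17.8) × √13.0 = 0.0023 × 11.19 × 39.80 × 3.6056 = 3.6933 mm/d

3.7 mm/day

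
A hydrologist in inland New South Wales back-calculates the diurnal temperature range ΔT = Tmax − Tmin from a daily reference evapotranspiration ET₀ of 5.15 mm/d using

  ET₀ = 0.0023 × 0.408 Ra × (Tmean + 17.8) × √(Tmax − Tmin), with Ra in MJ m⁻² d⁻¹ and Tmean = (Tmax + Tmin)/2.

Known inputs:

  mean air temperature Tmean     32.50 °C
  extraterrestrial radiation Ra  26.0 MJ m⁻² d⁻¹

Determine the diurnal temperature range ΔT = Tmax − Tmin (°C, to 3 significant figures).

17.6 °C

√ΔT = ET₀ / [0.0023 × 0.408 × Ra × (Tmean+17.8)] = 5.15 / (0.0023 × 10.6080 × 50.30) = 4.1964
ΔT = 4.1964² = 17.610 °C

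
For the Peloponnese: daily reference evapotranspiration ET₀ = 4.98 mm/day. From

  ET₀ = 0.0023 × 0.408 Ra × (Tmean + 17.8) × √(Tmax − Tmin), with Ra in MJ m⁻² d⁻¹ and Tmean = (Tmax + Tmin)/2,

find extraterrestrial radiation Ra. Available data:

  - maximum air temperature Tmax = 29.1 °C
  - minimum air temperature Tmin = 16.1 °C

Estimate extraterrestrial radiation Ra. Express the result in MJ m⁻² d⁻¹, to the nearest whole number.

36 MJ m⁻² d⁻¹

Tmean = (29.1+16.1)/2 = 22.60 °C; ΔT = 13.0
Ra = ET₀ / [0.0023 × 0.408 × (Tmean+17.8) × √ΔT]
   = 4.98 / (0.0023 × 0.408 × 40.40 × 3.6056) = 36.432 MJ m⁻² d⁻¹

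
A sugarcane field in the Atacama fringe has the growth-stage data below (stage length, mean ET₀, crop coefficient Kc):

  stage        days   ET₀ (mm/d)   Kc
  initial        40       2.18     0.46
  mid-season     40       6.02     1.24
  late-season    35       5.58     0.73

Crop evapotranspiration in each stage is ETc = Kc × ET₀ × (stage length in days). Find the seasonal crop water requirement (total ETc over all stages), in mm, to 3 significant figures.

481 mm

initial: 0.46 × 2.18 × 40 = 40.11 mm
mid-season: 1.24 × 6.02 × 40 = 298.59 mm
late-season: 0.73 × 5.58 × 35 = 142.57 mm
Seasonal total = 481.27 mm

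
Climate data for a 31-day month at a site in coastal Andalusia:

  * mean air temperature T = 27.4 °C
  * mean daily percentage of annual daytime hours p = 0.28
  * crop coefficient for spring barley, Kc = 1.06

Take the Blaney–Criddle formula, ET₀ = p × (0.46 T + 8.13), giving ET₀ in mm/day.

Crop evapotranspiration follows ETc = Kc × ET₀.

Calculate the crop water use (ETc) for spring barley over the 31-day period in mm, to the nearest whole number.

ET₀ = 0.28 × (0.46 × 27.4 + 8.13) = 0.28 × 20.734 = 5.8055 mm/d
ETc = Kc × ET₀ = 1.06 × 5.8055 = 6.1538 mm/d
Over 31 days: 6.1538 × 31 = 190.768 mm

191 mm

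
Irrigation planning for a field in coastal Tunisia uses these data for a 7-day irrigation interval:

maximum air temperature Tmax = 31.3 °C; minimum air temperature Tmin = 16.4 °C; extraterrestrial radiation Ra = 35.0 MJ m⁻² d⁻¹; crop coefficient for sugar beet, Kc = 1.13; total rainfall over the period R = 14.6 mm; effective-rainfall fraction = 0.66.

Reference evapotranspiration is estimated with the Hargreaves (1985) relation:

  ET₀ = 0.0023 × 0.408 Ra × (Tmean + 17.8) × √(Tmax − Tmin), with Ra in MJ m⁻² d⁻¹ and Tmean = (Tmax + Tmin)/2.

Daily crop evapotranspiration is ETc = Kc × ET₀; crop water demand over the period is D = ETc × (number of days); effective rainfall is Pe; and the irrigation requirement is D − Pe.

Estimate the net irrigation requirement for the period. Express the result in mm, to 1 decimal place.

32.1 mm

Tmean = (31.3 + 16.4)/2 = 23.85 °C
0.408 Ra = 0.408 × 35.0 = 14.2800 mm/d equivalent
ET₀ = 0.0023 × 14.2800 × (23.85 + 17.8) × √14.9 = 0.0023 × 14.2800 × 41.65 × 3.8601 = 5.2804 mm/d
ETc = Kc × ET₀ = 1.13 × 5.2804 = 5.9669 mm/d
Crop demand D = ETc × 7 d = 5.9669 × 7 = 41.768 mm
Pe = 0.66 × 14.6 = 9.636 mm
D − Pe = 41.768 − 9.636 = 32.132 mm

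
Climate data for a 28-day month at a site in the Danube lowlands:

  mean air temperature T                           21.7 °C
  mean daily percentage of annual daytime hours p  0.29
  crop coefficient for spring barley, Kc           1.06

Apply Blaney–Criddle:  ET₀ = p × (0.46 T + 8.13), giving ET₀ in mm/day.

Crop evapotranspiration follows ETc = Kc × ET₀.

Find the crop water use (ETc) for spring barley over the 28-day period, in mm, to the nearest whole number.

156 mm

ET₀ = 0.29 × (0.46 × 21.7 + 8.13) = 0.29 × 18.112 = 5.2525 mm/d
ETc = Kc × ET₀ = 1.06 × 5.2525 = 5.5677 mm/d
Over 28 days: 5.5677 × 28 = 155.896 mm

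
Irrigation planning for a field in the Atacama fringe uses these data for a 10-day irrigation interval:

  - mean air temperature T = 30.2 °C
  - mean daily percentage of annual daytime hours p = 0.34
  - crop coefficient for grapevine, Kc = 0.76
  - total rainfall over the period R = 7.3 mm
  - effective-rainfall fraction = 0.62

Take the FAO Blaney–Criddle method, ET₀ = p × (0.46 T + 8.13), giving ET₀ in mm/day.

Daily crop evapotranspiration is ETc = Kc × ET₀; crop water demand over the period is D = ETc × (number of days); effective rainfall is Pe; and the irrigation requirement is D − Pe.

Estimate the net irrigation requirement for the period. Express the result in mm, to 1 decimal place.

ET₀ = 0.34 × (0.46 × 30.2 + 8.13) = 0.34 × 22.022 = 7.4875 mm/d
ETc = Kc × ET₀ = 0.76 × 7.4875 = 5.6905 mm/d
Crop demand D = ETc × 10 d = 5.6905 × 10 = 56.905 mm
Pe = 0.62 × 7.3 = 4.526 mm
D − Pe = 56.905 − 4.526 = 52.379 mm

52.4 mm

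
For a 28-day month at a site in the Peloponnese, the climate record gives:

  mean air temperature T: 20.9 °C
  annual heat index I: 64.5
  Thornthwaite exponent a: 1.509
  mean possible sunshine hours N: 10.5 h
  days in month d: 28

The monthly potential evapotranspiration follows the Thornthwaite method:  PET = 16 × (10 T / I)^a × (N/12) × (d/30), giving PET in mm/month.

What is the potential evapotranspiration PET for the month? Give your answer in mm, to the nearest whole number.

77 mm

10T/I = 10 × 20.9 / 64.5 = 3.2403
(10T/I)^a = 3.2403^1.509 = 5.8949
Uncorrected PET = 16 × 5.8949 = 94.318 mm
Correction = (N/12)(d/30) = (10.5/12)(28/30) = 0.8167
PET = 94.318 × 0.8167 = 77.030 mm/month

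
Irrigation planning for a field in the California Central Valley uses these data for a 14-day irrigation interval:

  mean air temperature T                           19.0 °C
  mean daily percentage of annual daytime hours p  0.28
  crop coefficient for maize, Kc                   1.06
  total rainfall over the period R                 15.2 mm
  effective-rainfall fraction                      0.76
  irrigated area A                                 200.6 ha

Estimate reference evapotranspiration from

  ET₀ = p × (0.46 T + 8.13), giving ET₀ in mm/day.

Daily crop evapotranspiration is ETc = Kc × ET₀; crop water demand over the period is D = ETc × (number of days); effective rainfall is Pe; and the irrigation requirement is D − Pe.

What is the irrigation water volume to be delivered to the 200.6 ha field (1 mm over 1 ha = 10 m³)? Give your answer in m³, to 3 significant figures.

ET₀ = 0.28 × (0.46 × 19.0 + 8.13) = 0.28 × 16.870 = 4.7236 mm/d
ETc = Kc × ET₀ = 1.06 × 4.7236 = 5.0070 mm/d
Crop demand D = ETc × 14 d = 5.0070 × 14 = 70.098 mm
Pe = 0.76 × 15.2 = 11.552 mm
D − Pe = 70.098 − 11.552 = 58.546 mm
Volume = 58.546 mm × 200.6 ha × 10 = 117443.3 m³

117000 m³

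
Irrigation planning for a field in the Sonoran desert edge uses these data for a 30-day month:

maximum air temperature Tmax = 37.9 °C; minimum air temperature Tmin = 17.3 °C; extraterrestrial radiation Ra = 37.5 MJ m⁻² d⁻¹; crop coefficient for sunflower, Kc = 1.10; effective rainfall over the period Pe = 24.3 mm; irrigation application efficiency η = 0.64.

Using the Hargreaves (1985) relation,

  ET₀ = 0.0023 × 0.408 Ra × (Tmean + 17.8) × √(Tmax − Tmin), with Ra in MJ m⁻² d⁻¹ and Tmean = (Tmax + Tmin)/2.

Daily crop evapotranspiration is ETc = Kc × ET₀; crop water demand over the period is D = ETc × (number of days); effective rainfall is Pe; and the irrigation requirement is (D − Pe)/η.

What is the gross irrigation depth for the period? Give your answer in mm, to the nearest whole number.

Tmean = (37.9 + 17.3)/2 = 27.60 °C
0.408 Ra = 0.408 × 37.5 = 15.3000 mm/d equivalent
ET₀ = 0.0023 × 15.3000 × (27.60 + 17.8) × √20.6 = 0.0023 × 15.3000 × 45.40 × 4.5387 = 7.2511 mm/d
ETc = Kc × ET₀ = 1.10 × 7.2511 = 7.9762 mm/d
Crop demand D = ETc × 30 d = 7.9762 × 30 = 239.286 mm
D − Pe = 239.286 − 24.3 = 214.986 mm
Gross irrigation = 214.986 / 0.64 = 335.916 mm

336 mm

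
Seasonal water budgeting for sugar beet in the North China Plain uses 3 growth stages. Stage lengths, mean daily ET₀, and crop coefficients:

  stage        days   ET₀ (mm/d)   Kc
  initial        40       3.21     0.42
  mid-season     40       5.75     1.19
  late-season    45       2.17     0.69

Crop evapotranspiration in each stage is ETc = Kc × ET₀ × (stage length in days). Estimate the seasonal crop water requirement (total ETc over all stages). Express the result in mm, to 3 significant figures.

initial: 0.42 × 3.21 × 40 = 53.93 mm
mid-season: 1.19 × 5.75 × 40 = 273.70 mm
late-season: 0.69 × 2.17 × 45 = 67.38 mm
Seasonal total = 395.01 mm

395 mm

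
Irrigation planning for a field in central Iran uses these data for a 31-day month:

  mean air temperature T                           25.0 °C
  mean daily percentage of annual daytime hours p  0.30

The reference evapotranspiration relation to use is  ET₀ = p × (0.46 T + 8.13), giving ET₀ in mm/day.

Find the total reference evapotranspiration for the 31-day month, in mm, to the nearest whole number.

183 mm

ET₀ = 0.30 × (0.46 × 25.0 + 8.13) = 0.30 × 19.630 = 5.8890 mm/d
Monthly total = 5.8890 × 31 = 182.559 mm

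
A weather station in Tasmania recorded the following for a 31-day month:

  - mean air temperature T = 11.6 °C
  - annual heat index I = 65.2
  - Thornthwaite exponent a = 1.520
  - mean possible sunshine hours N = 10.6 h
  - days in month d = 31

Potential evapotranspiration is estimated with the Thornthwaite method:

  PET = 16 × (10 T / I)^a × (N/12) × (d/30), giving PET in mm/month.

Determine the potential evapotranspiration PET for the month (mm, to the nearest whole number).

35 mm

10T/I = 10 × 11.6 / 65.2 = 1.7791
(10T/I)^a = 1.7791^1.520 = 2.4005
Uncorrected PET = 16 × 2.4005 = 38.408 mm
Correction = (N/12)(d/30) = (10.6/12)(31/30) = 0.9128
PET = 38.408 × 0.9128 = 35.059 mm/month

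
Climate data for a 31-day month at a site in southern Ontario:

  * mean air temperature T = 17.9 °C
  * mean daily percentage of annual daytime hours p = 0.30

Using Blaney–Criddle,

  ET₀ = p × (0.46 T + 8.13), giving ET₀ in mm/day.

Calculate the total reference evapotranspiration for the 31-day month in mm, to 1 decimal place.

152.2 mm

ET₀ = 0.30 × (0.46 × 17.9 + 8.13) = 0.30 × 16.364 = 4.9092 mm/d
Monthly total = 4.9092 × 31 = 152.185 mm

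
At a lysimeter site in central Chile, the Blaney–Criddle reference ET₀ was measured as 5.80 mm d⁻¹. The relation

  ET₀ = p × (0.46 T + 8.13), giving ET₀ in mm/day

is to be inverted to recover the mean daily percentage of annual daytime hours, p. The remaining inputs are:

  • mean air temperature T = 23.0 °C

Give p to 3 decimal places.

p = ET₀ / (0.46 T + 8.13) = 5.80 / (0.46 × 23.0 + 8.13) = 5.80 / 18.710 = 0.3100

0.310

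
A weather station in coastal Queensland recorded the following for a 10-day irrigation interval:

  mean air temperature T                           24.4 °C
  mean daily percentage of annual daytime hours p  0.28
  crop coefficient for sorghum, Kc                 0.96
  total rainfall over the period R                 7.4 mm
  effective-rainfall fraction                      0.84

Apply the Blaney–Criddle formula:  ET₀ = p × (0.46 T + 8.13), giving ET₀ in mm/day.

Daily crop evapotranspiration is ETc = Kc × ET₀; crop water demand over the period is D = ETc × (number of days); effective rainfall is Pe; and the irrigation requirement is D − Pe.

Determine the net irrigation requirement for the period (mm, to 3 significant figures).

ET₀ = 0.28 × (0.46 × 24.4 + 8.13) = 0.28 × 19.354 = 5.4191 mm/d
ETc = Kc × ET₀ = 0.96 × 5.4191 = 5.2023 mm/d
Crop demand D = ETc × 10 d = 5.2023 × 10 = 52.023 mm
Pe = 0.84 × 7.4 = 6.216 mm
D − Pe = 52.023 − 6.216 = 45.807 mm

45.8 mm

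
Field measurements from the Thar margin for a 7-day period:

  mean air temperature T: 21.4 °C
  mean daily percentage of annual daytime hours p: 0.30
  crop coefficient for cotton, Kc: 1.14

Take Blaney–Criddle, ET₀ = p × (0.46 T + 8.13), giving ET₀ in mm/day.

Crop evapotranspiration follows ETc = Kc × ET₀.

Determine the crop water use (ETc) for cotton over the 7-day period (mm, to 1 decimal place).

43.0 mm

ET₀ = 0.30 × (0.46 × 21.4 + 8.13) = 0.30 × 17.974 = 5.3922 mm/d
ETc = Kc × ET₀ = 1.14 × 5.3922 = 6.1471 mm/d
Over 7 days: 6.1471 × 7 = 43.030 mm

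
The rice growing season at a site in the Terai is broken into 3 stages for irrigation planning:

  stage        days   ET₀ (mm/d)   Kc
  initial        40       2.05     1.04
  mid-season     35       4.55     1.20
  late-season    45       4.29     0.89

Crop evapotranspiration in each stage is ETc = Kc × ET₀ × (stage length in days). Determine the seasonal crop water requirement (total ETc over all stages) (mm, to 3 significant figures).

initial: 1.04 × 2.05 × 40 = 85.28 mm
mid-season: 1.20 × 4.55 × 35 = 191.10 mm
late-season: 0.89 × 4.29 × 45 = 171.81 mm
Seasonal total = 448.19 mm

448 mm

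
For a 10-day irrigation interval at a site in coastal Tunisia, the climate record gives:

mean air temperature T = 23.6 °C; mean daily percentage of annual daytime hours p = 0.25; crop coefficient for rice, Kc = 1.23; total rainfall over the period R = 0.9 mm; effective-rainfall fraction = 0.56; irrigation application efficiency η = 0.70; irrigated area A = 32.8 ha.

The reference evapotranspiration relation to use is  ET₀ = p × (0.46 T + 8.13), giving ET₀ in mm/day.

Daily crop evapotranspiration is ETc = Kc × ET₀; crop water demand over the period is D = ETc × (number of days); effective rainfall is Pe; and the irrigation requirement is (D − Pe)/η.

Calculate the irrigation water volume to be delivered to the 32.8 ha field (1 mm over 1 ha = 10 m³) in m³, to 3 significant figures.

27100 m³

ET₀ = 0.25 × (0.46 × 23.6 + 8.13) = 0.25 × 18.986 = 4.7465 mm/d
ETc = Kc × ET₀ = 1.23 × 4.7465 = 5.8382 mm/d
Crop demand D = ETc × 10 d = 5.8382 × 10 = 58.382 mm
Pe = 0.56 × 0.9 = 0.504 mm
D − Pe = 58.382 − 0.504 = 57.878 mm
Gross irrigation = 57.878 / 0.70 = 82.683 mm
Volume = 82.683 mm × 32.8 ha × 10 = 27120.0 m³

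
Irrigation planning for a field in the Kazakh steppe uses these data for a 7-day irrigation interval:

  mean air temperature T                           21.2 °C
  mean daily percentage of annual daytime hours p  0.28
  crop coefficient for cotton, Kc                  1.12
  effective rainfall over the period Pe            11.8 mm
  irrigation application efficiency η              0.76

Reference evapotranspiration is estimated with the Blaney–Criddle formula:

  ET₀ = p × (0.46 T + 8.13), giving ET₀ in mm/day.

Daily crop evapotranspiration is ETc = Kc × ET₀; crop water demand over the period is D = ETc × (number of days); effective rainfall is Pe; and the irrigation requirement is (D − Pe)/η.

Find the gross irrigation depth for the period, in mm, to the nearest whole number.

ET₀ = 0.28 × (0.46 × 21.2 + 8.13) = 0.28 × 17.882 = 5.0070 mm/d
ETc = Kc × ET₀ = 1.12 × 5.0070 = 5.6078 mm/d
Crop demand D = ETc × 7 d = 5.6078 × 7 = 39.255 mm
D − Pe = 39.255 − 11.8 = 27.455 mm
Gross irrigation = 27.455 / 0.76 = 36.125 mm

36 mm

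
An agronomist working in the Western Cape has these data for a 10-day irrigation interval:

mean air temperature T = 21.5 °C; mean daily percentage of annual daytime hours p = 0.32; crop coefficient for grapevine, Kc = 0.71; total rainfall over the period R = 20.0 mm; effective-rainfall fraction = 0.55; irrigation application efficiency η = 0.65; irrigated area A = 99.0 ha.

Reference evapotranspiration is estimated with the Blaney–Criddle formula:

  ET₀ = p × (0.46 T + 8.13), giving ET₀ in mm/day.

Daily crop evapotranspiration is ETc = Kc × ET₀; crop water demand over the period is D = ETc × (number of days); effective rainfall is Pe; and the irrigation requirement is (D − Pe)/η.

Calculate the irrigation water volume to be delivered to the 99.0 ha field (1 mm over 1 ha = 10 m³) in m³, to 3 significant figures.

45600 m³

ET₀ = 0.32 × (0.46 × 21.5 + 8.13) = 0.32 × 18.020 = 5.7664 mm/d
ETc = Kc × ET₀ = 0.71 × 5.7664 = 4.0941 mm/d
Crop demand D = ETc × 10 d = 4.0941 × 10 = 40.941 mm
Pe = 0.55 × 20.0 = 11.000 mm
D − Pe = 40.941 − 11.000 = 29.941 mm
Gross irrigation = 29.941 / 0.65 = 46.063 mm
Volume = 46.063 mm × 99.0 ha × 10 = 45602.4 m³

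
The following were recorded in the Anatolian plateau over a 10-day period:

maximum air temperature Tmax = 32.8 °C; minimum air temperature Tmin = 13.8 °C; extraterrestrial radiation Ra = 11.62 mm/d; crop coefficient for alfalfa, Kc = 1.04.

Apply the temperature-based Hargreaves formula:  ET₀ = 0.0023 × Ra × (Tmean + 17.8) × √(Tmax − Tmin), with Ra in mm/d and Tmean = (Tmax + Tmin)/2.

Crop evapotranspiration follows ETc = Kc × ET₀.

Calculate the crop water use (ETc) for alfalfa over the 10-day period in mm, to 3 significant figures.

49.8 mm

Tmean = (32.8 + 13.8)/2 = 23.30 °C
ET₀ = 0.0023 × 11.62 × (23.30 + 17.8) × √19.0 = 0.0023 × 11.62 × 41.10 × 4.3589 = 4.7880 mm/d
ETc = Kc × ET₀ = 1.04 × 4.7880 = 4.9795 mm/d
Over 10 days: 4.9795 × 10 = 49.795 mm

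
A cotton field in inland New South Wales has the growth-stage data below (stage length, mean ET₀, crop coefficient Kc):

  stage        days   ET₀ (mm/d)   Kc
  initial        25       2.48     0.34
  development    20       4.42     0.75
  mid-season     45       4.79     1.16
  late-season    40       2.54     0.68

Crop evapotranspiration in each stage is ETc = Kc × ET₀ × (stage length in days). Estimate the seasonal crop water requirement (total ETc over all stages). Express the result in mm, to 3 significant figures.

407 mm

initial: 0.34 × 2.48 × 25 = 21.08 mm
development: 0.75 × 4.42 × 20 = 66.30 mm
mid-season: 1.16 × 4.79 × 45 = 250.04 mm
late-season: 0.68 × 2.54 × 40 = 69.09 mm
Seasonal total = 406.51 mm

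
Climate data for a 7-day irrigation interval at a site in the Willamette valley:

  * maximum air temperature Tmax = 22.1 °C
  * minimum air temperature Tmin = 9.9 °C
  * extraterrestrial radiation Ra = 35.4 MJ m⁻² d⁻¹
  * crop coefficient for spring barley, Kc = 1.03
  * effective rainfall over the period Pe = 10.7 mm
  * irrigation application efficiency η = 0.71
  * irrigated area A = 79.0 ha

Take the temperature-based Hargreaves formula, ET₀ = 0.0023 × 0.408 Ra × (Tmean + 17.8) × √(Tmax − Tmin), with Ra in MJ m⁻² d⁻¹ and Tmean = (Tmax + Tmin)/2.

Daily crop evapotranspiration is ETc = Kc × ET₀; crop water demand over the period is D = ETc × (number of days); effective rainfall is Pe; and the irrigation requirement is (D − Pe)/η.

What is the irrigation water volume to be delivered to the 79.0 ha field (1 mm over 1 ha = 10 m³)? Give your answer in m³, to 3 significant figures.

19600 m³

Tmean = (22.1 + 9.9)/2 = 16.00 °C
0.408 Ra = 0.408 × 35.4 = 14.4432 mm/d equivalent
ET₀ = 0.0023 × 14.4432 × (16.00 + 17.8) × √12.2 = 0.0023 × 14.4432 × 33.80 × 3.4928 = 3.9218 mm/d
ETc = Kc × ET₀ = 1.03 × 3.9218 = 4.0395 mm/d
Crop demand D = ETc × 7 d = 4.0395 × 7 = 28.277 mm
D − Pe = 28.277 − 10.7 = 17.577 mm
Gross irrigation = 17.577 / 0.71 = 24.756 mm
Volume = 24.756 mm × 79.0 ha × 10 = 19557.2 m³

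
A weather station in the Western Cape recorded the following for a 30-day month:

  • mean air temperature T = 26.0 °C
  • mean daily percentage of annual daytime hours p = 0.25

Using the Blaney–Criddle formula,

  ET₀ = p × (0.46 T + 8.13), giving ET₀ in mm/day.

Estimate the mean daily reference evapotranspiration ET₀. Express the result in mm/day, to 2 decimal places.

ET₀ = 0.25 × (0.46 × 26.0 + 8.13) = 0.25 × 20.090 = 5.0225 mm/d

5.02 mm/day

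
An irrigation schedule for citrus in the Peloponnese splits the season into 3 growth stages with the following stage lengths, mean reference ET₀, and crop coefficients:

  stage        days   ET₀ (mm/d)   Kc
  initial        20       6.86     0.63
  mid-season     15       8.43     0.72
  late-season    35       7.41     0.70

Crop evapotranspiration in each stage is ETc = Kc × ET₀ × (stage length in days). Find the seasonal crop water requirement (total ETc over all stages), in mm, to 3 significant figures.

359 mm

initial: 0.63 × 6.86 × 20 = 86.44 mm
mid-season: 0.72 × 8.43 × 15 = 91.04 mm
late-season: 0.70 × 7.41 × 35 = 181.55 mm
Seasonal total = 359.03 mm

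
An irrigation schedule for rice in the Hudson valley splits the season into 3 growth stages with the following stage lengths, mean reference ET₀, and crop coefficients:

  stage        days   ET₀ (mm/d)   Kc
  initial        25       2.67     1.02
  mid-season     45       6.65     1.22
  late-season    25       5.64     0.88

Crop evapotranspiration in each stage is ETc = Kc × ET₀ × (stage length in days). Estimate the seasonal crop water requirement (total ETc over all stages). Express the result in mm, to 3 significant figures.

557 mm

initial: 1.02 × 2.67 × 25 = 68.09 mm
mid-season: 1.22 × 6.65 × 45 = 365.09 mm
late-season: 0.88 × 5.64 × 25 = 124.08 mm
Seasonal total = 557.26 mm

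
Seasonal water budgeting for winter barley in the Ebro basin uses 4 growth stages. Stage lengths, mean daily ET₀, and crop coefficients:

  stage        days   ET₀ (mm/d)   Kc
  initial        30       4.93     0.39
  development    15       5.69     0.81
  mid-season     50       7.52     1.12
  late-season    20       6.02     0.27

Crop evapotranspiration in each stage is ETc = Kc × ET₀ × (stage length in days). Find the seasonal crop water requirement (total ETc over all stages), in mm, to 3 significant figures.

580 mm

initial: 0.39 × 4.93 × 30 = 57.68 mm
development: 0.81 × 5.69 × 15 = 69.13 mm
mid-season: 1.12 × 7.52 × 50 = 421.12 mm
late-season: 0.27 × 6.02 × 20 = 32.51 mm
Seasonal total = 580.44 mm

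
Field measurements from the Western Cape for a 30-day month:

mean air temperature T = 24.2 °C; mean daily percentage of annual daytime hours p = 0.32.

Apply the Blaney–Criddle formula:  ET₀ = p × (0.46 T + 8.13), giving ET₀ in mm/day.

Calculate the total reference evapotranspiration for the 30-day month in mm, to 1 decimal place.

ET₀ = 0.32 × (0.46 × 24.2 + 8.13) = 0.32 × 19.262 = 6.1638 mm/d
Monthly total = 6.1638 × 30 = 184.914 mm

184.9 mm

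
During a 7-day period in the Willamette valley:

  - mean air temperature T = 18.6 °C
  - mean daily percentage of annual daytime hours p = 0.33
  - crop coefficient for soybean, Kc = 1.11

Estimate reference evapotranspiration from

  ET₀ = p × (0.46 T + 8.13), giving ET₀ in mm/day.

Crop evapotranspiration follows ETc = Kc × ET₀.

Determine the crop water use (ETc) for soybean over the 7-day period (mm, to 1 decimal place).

42.8 mm

ET₀ = 0.33 × (0.46 × 18.6 + 8.13) = 0.33 × 16.686 = 5.5064 mm/d
ETc = Kc × ET₀ = 1.11 × 5.5064 = 6.1121 mm/d
Over 7 days: 6.1121 × 7 = 42.785 mm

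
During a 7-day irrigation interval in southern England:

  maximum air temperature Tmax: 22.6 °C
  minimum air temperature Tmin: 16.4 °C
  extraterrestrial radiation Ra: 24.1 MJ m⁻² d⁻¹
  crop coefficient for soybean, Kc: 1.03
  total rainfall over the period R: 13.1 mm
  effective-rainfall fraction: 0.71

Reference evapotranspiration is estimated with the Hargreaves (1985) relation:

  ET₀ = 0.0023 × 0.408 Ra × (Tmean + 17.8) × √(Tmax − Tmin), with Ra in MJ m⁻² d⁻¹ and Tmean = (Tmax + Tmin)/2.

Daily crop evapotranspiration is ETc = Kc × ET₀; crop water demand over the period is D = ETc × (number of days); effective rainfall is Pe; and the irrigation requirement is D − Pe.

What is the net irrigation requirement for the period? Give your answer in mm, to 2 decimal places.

5.84 mm

Tmean = (22.6 + 16.4)/2 = 19.50 °C
0.408 Ra = 0.408 × 24.1 = 9.8328 mm/d equivalent
ET₀ = 0.0023 × 9.8328 × (19.50 + 17.8) × √6.2 = 0.0023 × 9.8328 × 37.30 × 2.4900 = 2.1005 mm/d
ETc = Kc × ET₀ = 1.03 × 2.1005 = 2.1635 mm/d
Crop demand D = ETc × 7 d = 2.1635 × 7 = 15.145 mm
Pe = 0.71 × 13.1 = 9.301 mm
D − Pe = 15.145 − 9.301 = 5.844 mm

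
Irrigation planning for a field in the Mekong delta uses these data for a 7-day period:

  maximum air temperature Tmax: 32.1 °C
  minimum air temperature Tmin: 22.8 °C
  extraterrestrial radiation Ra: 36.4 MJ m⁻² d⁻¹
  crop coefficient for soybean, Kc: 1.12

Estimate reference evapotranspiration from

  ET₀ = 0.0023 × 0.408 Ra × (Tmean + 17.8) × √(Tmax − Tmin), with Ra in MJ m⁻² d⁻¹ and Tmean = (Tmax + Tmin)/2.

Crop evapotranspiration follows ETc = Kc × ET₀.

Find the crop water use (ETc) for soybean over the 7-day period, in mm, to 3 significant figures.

37.0 mm

Tmean = (32.1 + 22.8)/2 = 27.45 °C
0.408 Ra = 0.408 × 36.4 = 14.8512 mm/d equivalent
ET₀ = 0.0023 × 14.8512 × (27.45 + 17.8) × √9.3 = 0.0023 × 14.8512 × 45.25 × 3.0496 = 4.7136 mm/d
ETc = Kc × ET₀ = 1.12 × 4.7136 = 5.2792 mm/d
Over 7 days: 5.2792 × 7 = 36.954 mm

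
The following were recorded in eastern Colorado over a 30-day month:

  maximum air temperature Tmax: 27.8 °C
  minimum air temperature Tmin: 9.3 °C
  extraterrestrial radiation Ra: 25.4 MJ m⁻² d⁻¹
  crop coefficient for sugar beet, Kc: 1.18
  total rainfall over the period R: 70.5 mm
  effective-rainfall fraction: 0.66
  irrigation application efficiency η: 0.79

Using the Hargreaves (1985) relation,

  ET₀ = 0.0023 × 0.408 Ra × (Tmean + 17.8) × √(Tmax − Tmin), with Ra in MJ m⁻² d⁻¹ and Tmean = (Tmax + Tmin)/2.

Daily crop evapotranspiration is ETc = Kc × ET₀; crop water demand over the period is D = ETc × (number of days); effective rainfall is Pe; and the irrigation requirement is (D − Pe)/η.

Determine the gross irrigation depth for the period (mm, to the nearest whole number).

Tmean = (27.8 + 9.3)/2 = 18.55 °C
0.408 Ra = 0.408 × 25.4 = 10.3632 mm/d equivalent
ET₀ = 0.0023 × 10.3632 × (18.55 + 17.8) × √18.5 = 0.0023 × 10.3632 × 36.35 × 4.3012 = 3.7266 mm/d
ETc = Kc × ET₀ = 1.18 × 3.7266 = 4.3974 mm/d
Crop demand D = ETc × 30 d = 4.3974 × 30 = 131.922 mm
Pe = 0.66 × 70.5 = 46.530 mm
D − Pe = 131.922 − 46.530 = 85.392 mm
Gross irrigation = 85.392 / 0.79 = 108.091 mm

108 mm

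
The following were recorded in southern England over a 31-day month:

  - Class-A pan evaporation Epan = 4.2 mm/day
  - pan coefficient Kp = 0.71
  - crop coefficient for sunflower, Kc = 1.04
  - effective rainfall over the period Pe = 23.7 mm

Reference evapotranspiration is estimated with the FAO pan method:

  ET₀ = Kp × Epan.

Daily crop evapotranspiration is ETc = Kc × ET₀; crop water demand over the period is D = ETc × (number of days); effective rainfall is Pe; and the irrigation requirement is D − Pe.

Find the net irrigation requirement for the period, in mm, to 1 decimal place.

ET₀ = 0.71 × 4.2 = 2.9820 mm/d
ETc = Kc × ET₀ = 1.04 × 2.9820 = 3.1013 mm/d
Crop demand D = ETc × 31 d = 3.1013 × 31 = 96.140 mm
D − Pe = 96.140 − 23.7 = 72.440 mm

72.4 mm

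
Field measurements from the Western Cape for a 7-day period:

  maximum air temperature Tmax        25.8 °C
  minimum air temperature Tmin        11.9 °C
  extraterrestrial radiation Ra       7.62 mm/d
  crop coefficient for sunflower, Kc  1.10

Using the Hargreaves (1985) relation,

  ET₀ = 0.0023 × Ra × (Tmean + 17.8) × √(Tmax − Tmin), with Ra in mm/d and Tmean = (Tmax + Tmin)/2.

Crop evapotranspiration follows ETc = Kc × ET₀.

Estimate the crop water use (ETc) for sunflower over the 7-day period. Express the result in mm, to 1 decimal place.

18.4 mm

Tmean = (25.8 + 11.9)/2 = 18.85 °C
ET₀ = 0.0023 × 7.62 × (18.85 + 17.8) × √13.9 = 0.0023 × 7.62 × 36.65 × 3.7283 = 2.3948 mm/d
ETc = Kc × ET₀ = 1.10 × 2.3948 = 2.6343 mm/d
Over 7 days: 2.6343 × 7 = 18.440 mm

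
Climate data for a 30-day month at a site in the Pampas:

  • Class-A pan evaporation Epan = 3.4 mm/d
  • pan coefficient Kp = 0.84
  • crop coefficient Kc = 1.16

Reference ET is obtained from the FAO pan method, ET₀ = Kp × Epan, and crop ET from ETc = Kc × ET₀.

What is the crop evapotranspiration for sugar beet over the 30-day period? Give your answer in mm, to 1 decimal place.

99.4 mm

ET₀ = 0.84 × 3.4 = 2.8560 mm/d
ETc = Kc × ET₀ = 1.16 × 2.8560 = 3.3130 mm/d
Over 30 days: 3.3130 × 30 = 99.390 mm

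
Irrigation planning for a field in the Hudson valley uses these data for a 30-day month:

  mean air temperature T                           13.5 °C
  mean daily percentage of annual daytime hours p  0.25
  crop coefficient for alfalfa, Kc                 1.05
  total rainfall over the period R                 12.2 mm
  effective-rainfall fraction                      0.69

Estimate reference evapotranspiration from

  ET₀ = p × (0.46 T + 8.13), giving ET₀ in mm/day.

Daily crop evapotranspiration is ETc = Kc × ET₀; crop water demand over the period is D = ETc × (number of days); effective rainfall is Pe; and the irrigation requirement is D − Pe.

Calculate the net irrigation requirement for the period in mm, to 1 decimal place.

104.5 mm

ET₀ = 0.25 × (0.46 × 13.5 + 8.13) = 0.25 × 14.340 = 3.5850 mm/d
ETc = Kc × ET₀ = 1.05 × 3.5850 = 3.7643 mm/d
Crop demand D = ETc × 30 d = 3.7643 × 30 = 112.929 mm
Pe = 0.69 × 12.2 = 8.418 mm
D − Pe = 112.929 − 8.418 = 104.511 mm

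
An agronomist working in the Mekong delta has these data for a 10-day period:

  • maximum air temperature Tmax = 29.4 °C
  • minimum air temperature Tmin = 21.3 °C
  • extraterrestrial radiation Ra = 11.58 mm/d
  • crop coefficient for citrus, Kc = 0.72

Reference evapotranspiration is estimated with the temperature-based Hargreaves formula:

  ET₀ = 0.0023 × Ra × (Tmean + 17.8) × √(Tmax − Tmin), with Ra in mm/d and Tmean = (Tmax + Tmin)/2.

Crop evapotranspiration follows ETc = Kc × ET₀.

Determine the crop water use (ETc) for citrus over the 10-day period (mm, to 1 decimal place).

23.6 mm

Tmean = (29.4 + 21.3)/2 = 25.35 °C
ET₀ = 0.0023 × 11.58 × (25.35 + 17.8) × √8.1 = 0.0023 × 11.58 × 43.15 × 2.8460 = 3.2708 mm/d
ETc = Kc × ET₀ = 0.72 × 3.2708 = 2.3550 mm/d
Over 10 days: 2.3550 × 10 = 23.550 mm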